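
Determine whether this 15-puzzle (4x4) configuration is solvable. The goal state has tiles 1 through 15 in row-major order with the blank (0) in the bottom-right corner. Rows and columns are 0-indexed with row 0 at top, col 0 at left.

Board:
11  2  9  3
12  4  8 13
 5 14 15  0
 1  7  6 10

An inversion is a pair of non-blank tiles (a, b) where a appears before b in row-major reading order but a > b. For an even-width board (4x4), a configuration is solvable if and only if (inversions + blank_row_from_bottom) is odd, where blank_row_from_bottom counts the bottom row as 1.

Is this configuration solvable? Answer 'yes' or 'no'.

Inversions: 46
Blank is in row 2 (0-indexed from top), which is row 2 counting from the bottom (bottom = 1).
46 + 2 = 48, which is even, so the puzzle is not solvable.

Answer: no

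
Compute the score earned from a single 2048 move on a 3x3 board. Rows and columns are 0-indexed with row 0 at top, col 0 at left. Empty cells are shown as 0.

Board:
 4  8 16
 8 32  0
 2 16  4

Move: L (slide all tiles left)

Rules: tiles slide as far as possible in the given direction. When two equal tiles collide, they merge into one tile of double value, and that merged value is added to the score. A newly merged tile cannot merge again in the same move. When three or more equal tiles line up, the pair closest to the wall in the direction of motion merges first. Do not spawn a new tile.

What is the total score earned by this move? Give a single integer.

Slide left:
row 0: [4, 8, 16] -> [4, 8, 16]  score +0 (running 0)
row 1: [8, 32, 0] -> [8, 32, 0]  score +0 (running 0)
row 2: [2, 16, 4] -> [2, 16, 4]  score +0 (running 0)
Board after move:
 4  8 16
 8 32  0
 2 16  4

Answer: 0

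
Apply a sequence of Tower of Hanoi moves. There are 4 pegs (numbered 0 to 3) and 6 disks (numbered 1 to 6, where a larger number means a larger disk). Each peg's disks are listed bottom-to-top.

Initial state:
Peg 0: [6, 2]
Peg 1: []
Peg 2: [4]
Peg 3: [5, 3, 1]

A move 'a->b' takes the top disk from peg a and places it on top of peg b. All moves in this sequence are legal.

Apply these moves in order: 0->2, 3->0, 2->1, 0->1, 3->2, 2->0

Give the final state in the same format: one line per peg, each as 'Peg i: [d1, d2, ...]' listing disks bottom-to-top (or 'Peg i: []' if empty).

After move 1 (0->2):
Peg 0: [6]
Peg 1: []
Peg 2: [4, 2]
Peg 3: [5, 3, 1]

After move 2 (3->0):
Peg 0: [6, 1]
Peg 1: []
Peg 2: [4, 2]
Peg 3: [5, 3]

After move 3 (2->1):
Peg 0: [6, 1]
Peg 1: [2]
Peg 2: [4]
Peg 3: [5, 3]

After move 4 (0->1):
Peg 0: [6]
Peg 1: [2, 1]
Peg 2: [4]
Peg 3: [5, 3]

After move 5 (3->2):
Peg 0: [6]
Peg 1: [2, 1]
Peg 2: [4, 3]
Peg 3: [5]

After move 6 (2->0):
Peg 0: [6, 3]
Peg 1: [2, 1]
Peg 2: [4]
Peg 3: [5]

Answer: Peg 0: [6, 3]
Peg 1: [2, 1]
Peg 2: [4]
Peg 3: [5]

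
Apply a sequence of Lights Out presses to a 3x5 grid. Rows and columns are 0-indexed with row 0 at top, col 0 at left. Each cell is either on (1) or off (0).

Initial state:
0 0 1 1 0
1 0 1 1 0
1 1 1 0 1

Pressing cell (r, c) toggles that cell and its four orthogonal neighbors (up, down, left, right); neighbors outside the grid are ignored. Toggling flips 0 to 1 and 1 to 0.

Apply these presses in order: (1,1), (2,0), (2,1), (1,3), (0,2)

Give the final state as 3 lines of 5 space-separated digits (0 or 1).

After press 1 at (1,1):
0 1 1 1 0
0 1 0 1 0
1 0 1 0 1

After press 2 at (2,0):
0 1 1 1 0
1 1 0 1 0
0 1 1 0 1

After press 3 at (2,1):
0 1 1 1 0
1 0 0 1 0
1 0 0 0 1

After press 4 at (1,3):
0 1 1 0 0
1 0 1 0 1
1 0 0 1 1

After press 5 at (0,2):
0 0 0 1 0
1 0 0 0 1
1 0 0 1 1

Answer: 0 0 0 1 0
1 0 0 0 1
1 0 0 1 1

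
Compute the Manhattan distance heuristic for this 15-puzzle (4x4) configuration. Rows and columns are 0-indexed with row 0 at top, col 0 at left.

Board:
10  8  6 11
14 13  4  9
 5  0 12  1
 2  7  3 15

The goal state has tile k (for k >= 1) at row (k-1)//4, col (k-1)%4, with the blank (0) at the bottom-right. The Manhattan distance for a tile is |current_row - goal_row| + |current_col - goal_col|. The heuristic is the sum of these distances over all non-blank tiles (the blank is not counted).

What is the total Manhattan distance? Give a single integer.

Tile 10: (0,0)->(2,1) = 3
Tile 8: (0,1)->(1,3) = 3
Tile 6: (0,2)->(1,1) = 2
Tile 11: (0,3)->(2,2) = 3
Tile 14: (1,0)->(3,1) = 3
Tile 13: (1,1)->(3,0) = 3
Tile 4: (1,2)->(0,3) = 2
Tile 9: (1,3)->(2,0) = 4
Tile 5: (2,0)->(1,0) = 1
Tile 12: (2,2)->(2,3) = 1
Tile 1: (2,3)->(0,0) = 5
Tile 2: (3,0)->(0,1) = 4
Tile 7: (3,1)->(1,2) = 3
Tile 3: (3,2)->(0,2) = 3
Tile 15: (3,3)->(3,2) = 1
Sum: 3 + 3 + 2 + 3 + 3 + 3 + 2 + 4 + 1 + 1 + 5 + 4 + 3 + 3 + 1 = 41

Answer: 41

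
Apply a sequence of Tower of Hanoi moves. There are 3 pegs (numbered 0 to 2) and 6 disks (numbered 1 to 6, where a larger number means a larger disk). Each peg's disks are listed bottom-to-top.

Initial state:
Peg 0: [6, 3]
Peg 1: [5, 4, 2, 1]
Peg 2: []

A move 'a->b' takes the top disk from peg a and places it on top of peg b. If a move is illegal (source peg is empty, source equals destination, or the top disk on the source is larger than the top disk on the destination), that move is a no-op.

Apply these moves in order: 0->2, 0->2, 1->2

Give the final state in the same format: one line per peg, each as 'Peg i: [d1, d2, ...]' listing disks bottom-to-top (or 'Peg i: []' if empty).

After move 1 (0->2):
Peg 0: [6]
Peg 1: [5, 4, 2, 1]
Peg 2: [3]

After move 2 (0->2):
Peg 0: [6]
Peg 1: [5, 4, 2, 1]
Peg 2: [3]

After move 3 (1->2):
Peg 0: [6]
Peg 1: [5, 4, 2]
Peg 2: [3, 1]

Answer: Peg 0: [6]
Peg 1: [5, 4, 2]
Peg 2: [3, 1]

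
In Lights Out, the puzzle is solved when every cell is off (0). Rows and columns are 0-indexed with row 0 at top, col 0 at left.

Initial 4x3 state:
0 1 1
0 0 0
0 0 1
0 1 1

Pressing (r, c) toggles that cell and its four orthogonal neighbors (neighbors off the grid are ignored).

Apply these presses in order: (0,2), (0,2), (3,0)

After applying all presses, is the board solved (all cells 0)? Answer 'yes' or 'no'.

Answer: no

Derivation:
After press 1 at (0,2):
0 0 0
0 0 1
0 0 1
0 1 1

After press 2 at (0,2):
0 1 1
0 0 0
0 0 1
0 1 1

After press 3 at (3,0):
0 1 1
0 0 0
1 0 1
1 0 1

Lights still on: 6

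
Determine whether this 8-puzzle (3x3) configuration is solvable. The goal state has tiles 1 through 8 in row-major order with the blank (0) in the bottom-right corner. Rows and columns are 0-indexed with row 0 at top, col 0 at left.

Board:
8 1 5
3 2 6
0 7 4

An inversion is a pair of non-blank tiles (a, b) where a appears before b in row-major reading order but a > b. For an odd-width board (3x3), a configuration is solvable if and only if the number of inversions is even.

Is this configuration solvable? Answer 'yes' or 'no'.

Answer: no

Derivation:
Inversions (pairs i<j in row-major order where tile[i] > tile[j] > 0): 13
13 is odd, so the puzzle is not solvable.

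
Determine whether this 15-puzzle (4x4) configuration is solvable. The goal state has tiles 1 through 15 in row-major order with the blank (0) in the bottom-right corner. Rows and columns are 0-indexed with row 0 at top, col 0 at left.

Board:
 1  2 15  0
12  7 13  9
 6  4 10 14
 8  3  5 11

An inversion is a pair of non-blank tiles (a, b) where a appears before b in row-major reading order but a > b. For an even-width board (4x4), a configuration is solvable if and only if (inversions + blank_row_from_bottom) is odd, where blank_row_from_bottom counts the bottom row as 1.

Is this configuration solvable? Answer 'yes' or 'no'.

Answer: yes

Derivation:
Inversions: 51
Blank is in row 0 (0-indexed from top), which is row 4 counting from the bottom (bottom = 1).
51 + 4 = 55, which is odd, so the puzzle is solvable.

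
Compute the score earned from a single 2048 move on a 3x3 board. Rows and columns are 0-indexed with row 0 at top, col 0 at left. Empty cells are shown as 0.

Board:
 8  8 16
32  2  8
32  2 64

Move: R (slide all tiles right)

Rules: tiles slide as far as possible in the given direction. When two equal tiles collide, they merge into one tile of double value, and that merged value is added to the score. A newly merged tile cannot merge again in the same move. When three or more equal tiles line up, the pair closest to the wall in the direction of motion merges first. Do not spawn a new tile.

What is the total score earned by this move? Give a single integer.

Slide right:
row 0: [8, 8, 16] -> [0, 16, 16]  score +16 (running 16)
row 1: [32, 2, 8] -> [32, 2, 8]  score +0 (running 16)
row 2: [32, 2, 64] -> [32, 2, 64]  score +0 (running 16)
Board after move:
 0 16 16
32  2  8
32  2 64

Answer: 16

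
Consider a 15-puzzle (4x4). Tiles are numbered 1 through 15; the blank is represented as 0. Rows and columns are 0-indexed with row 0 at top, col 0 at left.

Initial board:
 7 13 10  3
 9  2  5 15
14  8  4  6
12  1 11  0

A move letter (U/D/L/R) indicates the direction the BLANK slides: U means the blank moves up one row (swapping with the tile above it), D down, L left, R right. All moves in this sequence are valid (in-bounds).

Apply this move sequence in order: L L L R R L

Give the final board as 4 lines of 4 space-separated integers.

Answer:  7 13 10  3
 9  2  5 15
14  8  4  6
12  0  1 11

Derivation:
After move 1 (L):
 7 13 10  3
 9  2  5 15
14  8  4  6
12  1  0 11

After move 2 (L):
 7 13 10  3
 9  2  5 15
14  8  4  6
12  0  1 11

After move 3 (L):
 7 13 10  3
 9  2  5 15
14  8  4  6
 0 12  1 11

After move 4 (R):
 7 13 10  3
 9  2  5 15
14  8  4  6
12  0  1 11

After move 5 (R):
 7 13 10  3
 9  2  5 15
14  8  4  6
12  1  0 11

After move 6 (L):
 7 13 10  3
 9  2  5 15
14  8  4  6
12  0  1 11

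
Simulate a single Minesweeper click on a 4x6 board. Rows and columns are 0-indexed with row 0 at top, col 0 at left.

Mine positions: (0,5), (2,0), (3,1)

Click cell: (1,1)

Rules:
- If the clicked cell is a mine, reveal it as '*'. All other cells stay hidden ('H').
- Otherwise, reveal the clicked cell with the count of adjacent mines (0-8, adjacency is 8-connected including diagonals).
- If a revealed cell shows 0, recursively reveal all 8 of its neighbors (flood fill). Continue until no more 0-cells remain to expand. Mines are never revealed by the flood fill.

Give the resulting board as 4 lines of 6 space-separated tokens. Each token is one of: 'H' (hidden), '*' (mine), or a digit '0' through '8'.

H H H H H H
H 1 H H H H
H H H H H H
H H H H H H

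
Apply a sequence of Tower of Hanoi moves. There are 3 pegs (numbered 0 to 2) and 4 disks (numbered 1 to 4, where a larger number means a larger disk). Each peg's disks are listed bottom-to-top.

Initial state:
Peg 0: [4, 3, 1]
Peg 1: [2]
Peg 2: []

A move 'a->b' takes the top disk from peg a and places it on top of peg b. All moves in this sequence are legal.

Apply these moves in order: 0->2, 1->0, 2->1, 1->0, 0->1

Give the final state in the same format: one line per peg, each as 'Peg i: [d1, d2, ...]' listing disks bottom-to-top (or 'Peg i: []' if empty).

After move 1 (0->2):
Peg 0: [4, 3]
Peg 1: [2]
Peg 2: [1]

After move 2 (1->0):
Peg 0: [4, 3, 2]
Peg 1: []
Peg 2: [1]

After move 3 (2->1):
Peg 0: [4, 3, 2]
Peg 1: [1]
Peg 2: []

After move 4 (1->0):
Peg 0: [4, 3, 2, 1]
Peg 1: []
Peg 2: []

After move 5 (0->1):
Peg 0: [4, 3, 2]
Peg 1: [1]
Peg 2: []

Answer: Peg 0: [4, 3, 2]
Peg 1: [1]
Peg 2: []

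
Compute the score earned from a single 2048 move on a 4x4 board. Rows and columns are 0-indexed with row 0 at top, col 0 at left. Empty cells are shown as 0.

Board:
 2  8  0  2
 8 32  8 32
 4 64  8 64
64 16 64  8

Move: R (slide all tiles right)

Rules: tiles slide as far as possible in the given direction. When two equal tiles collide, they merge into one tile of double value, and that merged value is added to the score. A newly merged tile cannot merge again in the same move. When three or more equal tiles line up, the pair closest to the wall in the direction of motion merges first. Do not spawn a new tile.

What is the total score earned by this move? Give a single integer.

Answer: 0

Derivation:
Slide right:
row 0: [2, 8, 0, 2] -> [0, 2, 8, 2]  score +0 (running 0)
row 1: [8, 32, 8, 32] -> [8, 32, 8, 32]  score +0 (running 0)
row 2: [4, 64, 8, 64] -> [4, 64, 8, 64]  score +0 (running 0)
row 3: [64, 16, 64, 8] -> [64, 16, 64, 8]  score +0 (running 0)
Board after move:
 0  2  8  2
 8 32  8 32
 4 64  8 64
64 16 64  8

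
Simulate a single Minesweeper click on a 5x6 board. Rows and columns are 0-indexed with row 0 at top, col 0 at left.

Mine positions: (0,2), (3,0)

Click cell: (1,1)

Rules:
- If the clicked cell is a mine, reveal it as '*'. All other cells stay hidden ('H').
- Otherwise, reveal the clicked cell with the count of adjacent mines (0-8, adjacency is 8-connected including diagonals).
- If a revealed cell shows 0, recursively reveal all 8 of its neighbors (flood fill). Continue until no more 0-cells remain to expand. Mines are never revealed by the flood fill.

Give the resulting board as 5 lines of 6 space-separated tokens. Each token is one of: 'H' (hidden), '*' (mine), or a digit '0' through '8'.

H H H H H H
H 1 H H H H
H H H H H H
H H H H H H
H H H H H H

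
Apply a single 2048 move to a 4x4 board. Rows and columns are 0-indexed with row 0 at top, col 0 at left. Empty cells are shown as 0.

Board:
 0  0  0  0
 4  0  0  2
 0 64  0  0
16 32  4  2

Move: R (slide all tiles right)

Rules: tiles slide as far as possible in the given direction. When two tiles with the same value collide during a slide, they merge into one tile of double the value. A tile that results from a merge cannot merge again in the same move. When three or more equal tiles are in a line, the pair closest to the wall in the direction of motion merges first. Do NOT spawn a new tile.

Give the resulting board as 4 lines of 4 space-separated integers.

Answer:  0  0  0  0
 0  0  4  2
 0  0  0 64
16 32  4  2

Derivation:
Slide right:
row 0: [0, 0, 0, 0] -> [0, 0, 0, 0]
row 1: [4, 0, 0, 2] -> [0, 0, 4, 2]
row 2: [0, 64, 0, 0] -> [0, 0, 0, 64]
row 3: [16, 32, 4, 2] -> [16, 32, 4, 2]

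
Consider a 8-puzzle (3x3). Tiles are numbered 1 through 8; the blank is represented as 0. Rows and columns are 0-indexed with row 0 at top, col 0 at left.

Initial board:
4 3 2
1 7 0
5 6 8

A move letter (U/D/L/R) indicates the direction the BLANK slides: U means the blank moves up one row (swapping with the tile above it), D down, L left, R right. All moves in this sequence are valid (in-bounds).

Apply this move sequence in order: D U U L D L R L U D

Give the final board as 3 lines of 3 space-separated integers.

Answer: 4 7 3
0 1 2
5 6 8

Derivation:
After move 1 (D):
4 3 2
1 7 8
5 6 0

After move 2 (U):
4 3 2
1 7 0
5 6 8

After move 3 (U):
4 3 0
1 7 2
5 6 8

After move 4 (L):
4 0 3
1 7 2
5 6 8

After move 5 (D):
4 7 3
1 0 2
5 6 8

After move 6 (L):
4 7 3
0 1 2
5 6 8

After move 7 (R):
4 7 3
1 0 2
5 6 8

After move 8 (L):
4 7 3
0 1 2
5 6 8

After move 9 (U):
0 7 3
4 1 2
5 6 8

After move 10 (D):
4 7 3
0 1 2
5 6 8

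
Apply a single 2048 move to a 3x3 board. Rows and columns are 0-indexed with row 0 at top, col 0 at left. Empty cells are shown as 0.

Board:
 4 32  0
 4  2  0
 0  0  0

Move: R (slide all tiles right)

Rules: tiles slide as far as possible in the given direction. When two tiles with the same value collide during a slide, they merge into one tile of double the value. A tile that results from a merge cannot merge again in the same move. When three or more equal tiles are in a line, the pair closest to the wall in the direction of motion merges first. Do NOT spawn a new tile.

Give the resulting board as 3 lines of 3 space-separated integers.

Answer:  0  4 32
 0  4  2
 0  0  0

Derivation:
Slide right:
row 0: [4, 32, 0] -> [0, 4, 32]
row 1: [4, 2, 0] -> [0, 4, 2]
row 2: [0, 0, 0] -> [0, 0, 0]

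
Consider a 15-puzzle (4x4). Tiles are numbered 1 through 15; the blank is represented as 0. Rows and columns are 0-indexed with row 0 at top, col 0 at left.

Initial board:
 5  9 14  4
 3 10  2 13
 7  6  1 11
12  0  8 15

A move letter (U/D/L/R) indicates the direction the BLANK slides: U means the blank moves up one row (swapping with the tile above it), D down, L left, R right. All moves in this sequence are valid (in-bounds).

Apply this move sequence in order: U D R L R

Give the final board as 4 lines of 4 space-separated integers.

Answer:  5  9 14  4
 3 10  2 13
 7  6  1 11
12  8  0 15

Derivation:
After move 1 (U):
 5  9 14  4
 3 10  2 13
 7  0  1 11
12  6  8 15

After move 2 (D):
 5  9 14  4
 3 10  2 13
 7  6  1 11
12  0  8 15

After move 3 (R):
 5  9 14  4
 3 10  2 13
 7  6  1 11
12  8  0 15

After move 4 (L):
 5  9 14  4
 3 10  2 13
 7  6  1 11
12  0  8 15

After move 5 (R):
 5  9 14  4
 3 10  2 13
 7  6  1 11
12  8  0 15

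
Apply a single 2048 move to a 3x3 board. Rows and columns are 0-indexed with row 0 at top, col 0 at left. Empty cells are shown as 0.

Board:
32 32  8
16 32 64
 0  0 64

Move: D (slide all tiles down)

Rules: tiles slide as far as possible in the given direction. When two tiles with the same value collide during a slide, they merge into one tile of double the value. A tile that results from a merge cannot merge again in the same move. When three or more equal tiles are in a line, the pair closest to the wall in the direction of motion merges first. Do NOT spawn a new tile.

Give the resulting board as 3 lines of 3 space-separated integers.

Answer:   0   0   0
 32   0   8
 16  64 128

Derivation:
Slide down:
col 0: [32, 16, 0] -> [0, 32, 16]
col 1: [32, 32, 0] -> [0, 0, 64]
col 2: [8, 64, 64] -> [0, 8, 128]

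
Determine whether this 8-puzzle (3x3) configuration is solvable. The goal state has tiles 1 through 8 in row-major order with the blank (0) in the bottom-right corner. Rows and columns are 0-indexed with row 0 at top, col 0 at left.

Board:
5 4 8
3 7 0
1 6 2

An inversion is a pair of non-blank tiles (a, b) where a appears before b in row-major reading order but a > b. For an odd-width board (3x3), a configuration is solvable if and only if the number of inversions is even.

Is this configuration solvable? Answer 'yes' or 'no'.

Inversions (pairs i<j in row-major order where tile[i] > tile[j] > 0): 18
18 is even, so the puzzle is solvable.

Answer: yes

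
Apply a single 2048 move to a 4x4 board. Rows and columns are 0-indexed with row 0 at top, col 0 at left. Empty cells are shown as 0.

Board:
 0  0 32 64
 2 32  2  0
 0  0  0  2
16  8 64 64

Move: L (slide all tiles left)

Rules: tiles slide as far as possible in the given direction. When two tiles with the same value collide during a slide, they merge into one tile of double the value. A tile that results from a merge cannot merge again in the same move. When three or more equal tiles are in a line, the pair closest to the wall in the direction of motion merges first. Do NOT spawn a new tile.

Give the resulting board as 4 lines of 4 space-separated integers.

Answer:  32  64   0   0
  2  32   2   0
  2   0   0   0
 16   8 128   0

Derivation:
Slide left:
row 0: [0, 0, 32, 64] -> [32, 64, 0, 0]
row 1: [2, 32, 2, 0] -> [2, 32, 2, 0]
row 2: [0, 0, 0, 2] -> [2, 0, 0, 0]
row 3: [16, 8, 64, 64] -> [16, 8, 128, 0]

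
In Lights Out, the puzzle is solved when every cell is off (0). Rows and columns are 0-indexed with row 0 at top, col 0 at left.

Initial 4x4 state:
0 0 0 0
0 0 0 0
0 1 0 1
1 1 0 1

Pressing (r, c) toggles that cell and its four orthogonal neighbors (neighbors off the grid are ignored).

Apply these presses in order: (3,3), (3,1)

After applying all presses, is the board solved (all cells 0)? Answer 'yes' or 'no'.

Answer: yes

Derivation:
After press 1 at (3,3):
0 0 0 0
0 0 0 0
0 1 0 0
1 1 1 0

After press 2 at (3,1):
0 0 0 0
0 0 0 0
0 0 0 0
0 0 0 0

Lights still on: 0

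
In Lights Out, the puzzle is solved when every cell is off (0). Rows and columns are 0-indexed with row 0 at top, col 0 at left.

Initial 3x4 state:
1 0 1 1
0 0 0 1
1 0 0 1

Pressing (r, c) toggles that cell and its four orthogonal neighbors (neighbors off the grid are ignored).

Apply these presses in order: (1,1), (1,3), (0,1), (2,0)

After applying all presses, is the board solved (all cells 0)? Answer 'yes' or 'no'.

Answer: yes

Derivation:
After press 1 at (1,1):
1 1 1 1
1 1 1 1
1 1 0 1

After press 2 at (1,3):
1 1 1 0
1 1 0 0
1 1 0 0

After press 3 at (0,1):
0 0 0 0
1 0 0 0
1 1 0 0

After press 4 at (2,0):
0 0 0 0
0 0 0 0
0 0 0 0

Lights still on: 0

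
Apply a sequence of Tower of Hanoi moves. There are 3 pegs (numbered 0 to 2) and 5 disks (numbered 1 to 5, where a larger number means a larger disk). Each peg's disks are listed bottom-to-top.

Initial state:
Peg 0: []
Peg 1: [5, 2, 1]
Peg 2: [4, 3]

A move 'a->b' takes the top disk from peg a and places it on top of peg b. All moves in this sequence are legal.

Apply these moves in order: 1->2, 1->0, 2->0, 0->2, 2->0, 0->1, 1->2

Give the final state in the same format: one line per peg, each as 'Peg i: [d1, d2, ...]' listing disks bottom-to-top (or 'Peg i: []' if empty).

After move 1 (1->2):
Peg 0: []
Peg 1: [5, 2]
Peg 2: [4, 3, 1]

After move 2 (1->0):
Peg 0: [2]
Peg 1: [5]
Peg 2: [4, 3, 1]

After move 3 (2->0):
Peg 0: [2, 1]
Peg 1: [5]
Peg 2: [4, 3]

After move 4 (0->2):
Peg 0: [2]
Peg 1: [5]
Peg 2: [4, 3, 1]

After move 5 (2->0):
Peg 0: [2, 1]
Peg 1: [5]
Peg 2: [4, 3]

After move 6 (0->1):
Peg 0: [2]
Peg 1: [5, 1]
Peg 2: [4, 3]

After move 7 (1->2):
Peg 0: [2]
Peg 1: [5]
Peg 2: [4, 3, 1]

Answer: Peg 0: [2]
Peg 1: [5]
Peg 2: [4, 3, 1]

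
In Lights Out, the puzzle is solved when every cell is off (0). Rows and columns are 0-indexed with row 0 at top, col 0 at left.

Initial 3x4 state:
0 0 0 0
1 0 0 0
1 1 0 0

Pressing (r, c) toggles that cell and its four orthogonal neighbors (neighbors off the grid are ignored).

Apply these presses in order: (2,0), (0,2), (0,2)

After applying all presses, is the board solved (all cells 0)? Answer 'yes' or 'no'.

Answer: yes

Derivation:
After press 1 at (2,0):
0 0 0 0
0 0 0 0
0 0 0 0

After press 2 at (0,2):
0 1 1 1
0 0 1 0
0 0 0 0

After press 3 at (0,2):
0 0 0 0
0 0 0 0
0 0 0 0

Lights still on: 0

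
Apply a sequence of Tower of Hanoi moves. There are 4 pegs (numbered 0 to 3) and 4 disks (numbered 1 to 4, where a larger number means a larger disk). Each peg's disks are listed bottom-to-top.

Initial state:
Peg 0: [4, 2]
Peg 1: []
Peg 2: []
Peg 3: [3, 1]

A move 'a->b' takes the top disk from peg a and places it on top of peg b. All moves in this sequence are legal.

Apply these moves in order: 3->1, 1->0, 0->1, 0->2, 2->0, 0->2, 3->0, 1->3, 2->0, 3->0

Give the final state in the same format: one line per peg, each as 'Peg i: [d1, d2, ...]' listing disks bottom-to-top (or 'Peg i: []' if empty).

Answer: Peg 0: [4, 3, 2, 1]
Peg 1: []
Peg 2: []
Peg 3: []

Derivation:
After move 1 (3->1):
Peg 0: [4, 2]
Peg 1: [1]
Peg 2: []
Peg 3: [3]

After move 2 (1->0):
Peg 0: [4, 2, 1]
Peg 1: []
Peg 2: []
Peg 3: [3]

After move 3 (0->1):
Peg 0: [4, 2]
Peg 1: [1]
Peg 2: []
Peg 3: [3]

After move 4 (0->2):
Peg 0: [4]
Peg 1: [1]
Peg 2: [2]
Peg 3: [3]

After move 5 (2->0):
Peg 0: [4, 2]
Peg 1: [1]
Peg 2: []
Peg 3: [3]

After move 6 (0->2):
Peg 0: [4]
Peg 1: [1]
Peg 2: [2]
Peg 3: [3]

After move 7 (3->0):
Peg 0: [4, 3]
Peg 1: [1]
Peg 2: [2]
Peg 3: []

After move 8 (1->3):
Peg 0: [4, 3]
Peg 1: []
Peg 2: [2]
Peg 3: [1]

After move 9 (2->0):
Peg 0: [4, 3, 2]
Peg 1: []
Peg 2: []
Peg 3: [1]

After move 10 (3->0):
Peg 0: [4, 3, 2, 1]
Peg 1: []
Peg 2: []
Peg 3: []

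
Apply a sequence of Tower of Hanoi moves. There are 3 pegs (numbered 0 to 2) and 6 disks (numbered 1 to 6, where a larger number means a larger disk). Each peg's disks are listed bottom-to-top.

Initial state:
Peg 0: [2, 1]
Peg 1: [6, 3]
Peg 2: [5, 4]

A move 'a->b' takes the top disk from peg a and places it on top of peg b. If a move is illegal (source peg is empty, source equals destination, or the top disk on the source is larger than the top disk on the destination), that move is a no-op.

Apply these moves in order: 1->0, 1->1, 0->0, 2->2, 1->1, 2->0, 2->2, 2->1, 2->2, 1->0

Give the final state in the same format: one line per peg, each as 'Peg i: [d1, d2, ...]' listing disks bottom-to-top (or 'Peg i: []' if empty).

Answer: Peg 0: [2, 1]
Peg 1: [6, 3]
Peg 2: [5, 4]

Derivation:
After move 1 (1->0):
Peg 0: [2, 1]
Peg 1: [6, 3]
Peg 2: [5, 4]

After move 2 (1->1):
Peg 0: [2, 1]
Peg 1: [6, 3]
Peg 2: [5, 4]

After move 3 (0->0):
Peg 0: [2, 1]
Peg 1: [6, 3]
Peg 2: [5, 4]

After move 4 (2->2):
Peg 0: [2, 1]
Peg 1: [6, 3]
Peg 2: [5, 4]

After move 5 (1->1):
Peg 0: [2, 1]
Peg 1: [6, 3]
Peg 2: [5, 4]

After move 6 (2->0):
Peg 0: [2, 1]
Peg 1: [6, 3]
Peg 2: [5, 4]

After move 7 (2->2):
Peg 0: [2, 1]
Peg 1: [6, 3]
Peg 2: [5, 4]

After move 8 (2->1):
Peg 0: [2, 1]
Peg 1: [6, 3]
Peg 2: [5, 4]

After move 9 (2->2):
Peg 0: [2, 1]
Peg 1: [6, 3]
Peg 2: [5, 4]

After move 10 (1->0):
Peg 0: [2, 1]
Peg 1: [6, 3]
Peg 2: [5, 4]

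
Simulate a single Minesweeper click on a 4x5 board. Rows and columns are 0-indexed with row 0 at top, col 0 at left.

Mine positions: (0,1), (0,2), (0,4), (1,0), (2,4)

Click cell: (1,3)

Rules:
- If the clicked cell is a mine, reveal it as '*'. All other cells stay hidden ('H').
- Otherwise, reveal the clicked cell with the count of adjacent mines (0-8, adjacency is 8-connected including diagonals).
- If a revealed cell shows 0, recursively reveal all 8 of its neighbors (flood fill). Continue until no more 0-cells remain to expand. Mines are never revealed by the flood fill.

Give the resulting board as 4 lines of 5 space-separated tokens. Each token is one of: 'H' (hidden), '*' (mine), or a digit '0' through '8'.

H H H H H
H H H 3 H
H H H H H
H H H H H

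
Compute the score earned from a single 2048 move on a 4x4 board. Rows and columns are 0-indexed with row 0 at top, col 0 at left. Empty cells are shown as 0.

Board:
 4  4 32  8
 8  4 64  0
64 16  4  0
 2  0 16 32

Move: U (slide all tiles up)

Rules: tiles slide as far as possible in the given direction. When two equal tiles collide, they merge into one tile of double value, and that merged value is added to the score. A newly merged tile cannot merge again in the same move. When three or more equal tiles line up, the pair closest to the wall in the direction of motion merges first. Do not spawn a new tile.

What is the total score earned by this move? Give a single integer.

Answer: 8

Derivation:
Slide up:
col 0: [4, 8, 64, 2] -> [4, 8, 64, 2]  score +0 (running 0)
col 1: [4, 4, 16, 0] -> [8, 16, 0, 0]  score +8 (running 8)
col 2: [32, 64, 4, 16] -> [32, 64, 4, 16]  score +0 (running 8)
col 3: [8, 0, 0, 32] -> [8, 32, 0, 0]  score +0 (running 8)
Board after move:
 4  8 32  8
 8 16 64 32
64  0  4  0
 2  0 16  0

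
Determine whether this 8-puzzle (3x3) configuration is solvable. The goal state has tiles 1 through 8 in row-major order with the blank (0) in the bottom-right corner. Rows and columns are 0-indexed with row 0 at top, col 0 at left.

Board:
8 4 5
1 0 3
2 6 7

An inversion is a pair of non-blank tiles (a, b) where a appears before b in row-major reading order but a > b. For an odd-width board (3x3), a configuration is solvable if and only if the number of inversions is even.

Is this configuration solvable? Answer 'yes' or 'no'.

Inversions (pairs i<j in row-major order where tile[i] > tile[j] > 0): 14
14 is even, so the puzzle is solvable.

Answer: yes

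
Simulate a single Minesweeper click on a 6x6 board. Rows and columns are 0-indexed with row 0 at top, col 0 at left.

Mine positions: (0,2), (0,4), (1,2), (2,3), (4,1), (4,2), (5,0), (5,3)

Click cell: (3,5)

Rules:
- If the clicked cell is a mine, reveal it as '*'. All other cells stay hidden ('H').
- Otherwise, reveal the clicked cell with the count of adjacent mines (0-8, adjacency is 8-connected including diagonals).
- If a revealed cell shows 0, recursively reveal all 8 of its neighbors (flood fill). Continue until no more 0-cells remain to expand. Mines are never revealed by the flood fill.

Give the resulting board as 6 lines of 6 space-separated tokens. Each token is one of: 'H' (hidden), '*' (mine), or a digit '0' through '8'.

H H H H H H
H H H H 2 1
H H H H 1 0
H H H H 1 0
H H H H 1 0
H H H H 1 0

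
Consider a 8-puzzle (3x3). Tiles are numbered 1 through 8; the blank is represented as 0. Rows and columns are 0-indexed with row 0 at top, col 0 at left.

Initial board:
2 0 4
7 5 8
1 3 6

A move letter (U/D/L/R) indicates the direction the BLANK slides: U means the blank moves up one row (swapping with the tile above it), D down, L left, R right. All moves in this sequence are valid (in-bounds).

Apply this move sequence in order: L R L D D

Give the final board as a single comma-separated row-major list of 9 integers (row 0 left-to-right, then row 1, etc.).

Answer: 7, 2, 4, 1, 5, 8, 0, 3, 6

Derivation:
After move 1 (L):
0 2 4
7 5 8
1 3 6

After move 2 (R):
2 0 4
7 5 8
1 3 6

After move 3 (L):
0 2 4
7 5 8
1 3 6

After move 4 (D):
7 2 4
0 5 8
1 3 6

After move 5 (D):
7 2 4
1 5 8
0 3 6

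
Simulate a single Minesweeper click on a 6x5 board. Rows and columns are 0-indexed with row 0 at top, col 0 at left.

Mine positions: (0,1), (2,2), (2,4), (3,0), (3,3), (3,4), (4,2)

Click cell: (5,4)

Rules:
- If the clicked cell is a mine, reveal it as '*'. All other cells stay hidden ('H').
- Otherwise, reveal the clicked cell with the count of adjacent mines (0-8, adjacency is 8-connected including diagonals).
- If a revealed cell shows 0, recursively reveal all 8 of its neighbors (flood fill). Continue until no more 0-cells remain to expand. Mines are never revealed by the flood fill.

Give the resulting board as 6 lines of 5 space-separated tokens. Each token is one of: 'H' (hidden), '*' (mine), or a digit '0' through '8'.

H H H H H
H H H H H
H H H H H
H H H H H
H H H 3 2
H H H 1 0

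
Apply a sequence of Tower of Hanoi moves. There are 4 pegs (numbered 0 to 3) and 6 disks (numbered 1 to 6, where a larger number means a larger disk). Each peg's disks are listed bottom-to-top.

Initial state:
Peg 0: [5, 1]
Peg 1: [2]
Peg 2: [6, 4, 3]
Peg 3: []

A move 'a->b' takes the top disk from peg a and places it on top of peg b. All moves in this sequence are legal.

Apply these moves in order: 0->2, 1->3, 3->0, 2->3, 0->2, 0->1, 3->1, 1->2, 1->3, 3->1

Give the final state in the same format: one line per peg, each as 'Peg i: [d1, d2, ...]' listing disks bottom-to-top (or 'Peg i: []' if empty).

Answer: Peg 0: []
Peg 1: [5]
Peg 2: [6, 4, 3, 2, 1]
Peg 3: []

Derivation:
After move 1 (0->2):
Peg 0: [5]
Peg 1: [2]
Peg 2: [6, 4, 3, 1]
Peg 3: []

After move 2 (1->3):
Peg 0: [5]
Peg 1: []
Peg 2: [6, 4, 3, 1]
Peg 3: [2]

After move 3 (3->0):
Peg 0: [5, 2]
Peg 1: []
Peg 2: [6, 4, 3, 1]
Peg 3: []

After move 4 (2->3):
Peg 0: [5, 2]
Peg 1: []
Peg 2: [6, 4, 3]
Peg 3: [1]

After move 5 (0->2):
Peg 0: [5]
Peg 1: []
Peg 2: [6, 4, 3, 2]
Peg 3: [1]

After move 6 (0->1):
Peg 0: []
Peg 1: [5]
Peg 2: [6, 4, 3, 2]
Peg 3: [1]

After move 7 (3->1):
Peg 0: []
Peg 1: [5, 1]
Peg 2: [6, 4, 3, 2]
Peg 3: []

After move 8 (1->2):
Peg 0: []
Peg 1: [5]
Peg 2: [6, 4, 3, 2, 1]
Peg 3: []

After move 9 (1->3):
Peg 0: []
Peg 1: []
Peg 2: [6, 4, 3, 2, 1]
Peg 3: [5]

After move 10 (3->1):
Peg 0: []
Peg 1: [5]
Peg 2: [6, 4, 3, 2, 1]
Peg 3: []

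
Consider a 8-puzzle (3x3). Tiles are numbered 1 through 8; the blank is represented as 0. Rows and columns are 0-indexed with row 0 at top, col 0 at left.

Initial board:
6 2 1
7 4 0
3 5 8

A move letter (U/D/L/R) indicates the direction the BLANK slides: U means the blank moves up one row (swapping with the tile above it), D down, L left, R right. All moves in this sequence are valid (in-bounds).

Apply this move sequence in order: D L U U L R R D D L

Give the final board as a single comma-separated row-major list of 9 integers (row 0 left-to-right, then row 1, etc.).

After move 1 (D):
6 2 1
7 4 8
3 5 0

After move 2 (L):
6 2 1
7 4 8
3 0 5

After move 3 (U):
6 2 1
7 0 8
3 4 5

After move 4 (U):
6 0 1
7 2 8
3 4 5

After move 5 (L):
0 6 1
7 2 8
3 4 5

After move 6 (R):
6 0 1
7 2 8
3 4 5

After move 7 (R):
6 1 0
7 2 8
3 4 5

After move 8 (D):
6 1 8
7 2 0
3 4 5

After move 9 (D):
6 1 8
7 2 5
3 4 0

After move 10 (L):
6 1 8
7 2 5
3 0 4

Answer: 6, 1, 8, 7, 2, 5, 3, 0, 4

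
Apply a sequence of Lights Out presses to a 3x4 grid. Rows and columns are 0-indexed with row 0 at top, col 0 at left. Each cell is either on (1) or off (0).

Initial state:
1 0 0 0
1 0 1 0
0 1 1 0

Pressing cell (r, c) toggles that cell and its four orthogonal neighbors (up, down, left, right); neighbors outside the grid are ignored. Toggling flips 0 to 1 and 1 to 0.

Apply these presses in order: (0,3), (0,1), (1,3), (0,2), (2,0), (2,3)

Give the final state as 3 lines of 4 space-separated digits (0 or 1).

After press 1 at (0,3):
1 0 1 1
1 0 1 1
0 1 1 0

After press 2 at (0,1):
0 1 0 1
1 1 1 1
0 1 1 0

After press 3 at (1,3):
0 1 0 0
1 1 0 0
0 1 1 1

After press 4 at (0,2):
0 0 1 1
1 1 1 0
0 1 1 1

After press 5 at (2,0):
0 0 1 1
0 1 1 0
1 0 1 1

After press 6 at (2,3):
0 0 1 1
0 1 1 1
1 0 0 0

Answer: 0 0 1 1
0 1 1 1
1 0 0 0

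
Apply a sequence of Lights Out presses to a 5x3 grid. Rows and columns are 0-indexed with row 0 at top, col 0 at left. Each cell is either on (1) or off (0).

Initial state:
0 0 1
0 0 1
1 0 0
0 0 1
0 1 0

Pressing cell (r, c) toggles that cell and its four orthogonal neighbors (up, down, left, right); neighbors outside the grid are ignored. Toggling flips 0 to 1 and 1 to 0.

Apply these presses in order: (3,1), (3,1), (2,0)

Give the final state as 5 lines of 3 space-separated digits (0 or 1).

Answer: 0 0 1
1 0 1
0 1 0
1 0 1
0 1 0

Derivation:
After press 1 at (3,1):
0 0 1
0 0 1
1 1 0
1 1 0
0 0 0

After press 2 at (3,1):
0 0 1
0 0 1
1 0 0
0 0 1
0 1 0

After press 3 at (2,0):
0 0 1
1 0 1
0 1 0
1 0 1
0 1 0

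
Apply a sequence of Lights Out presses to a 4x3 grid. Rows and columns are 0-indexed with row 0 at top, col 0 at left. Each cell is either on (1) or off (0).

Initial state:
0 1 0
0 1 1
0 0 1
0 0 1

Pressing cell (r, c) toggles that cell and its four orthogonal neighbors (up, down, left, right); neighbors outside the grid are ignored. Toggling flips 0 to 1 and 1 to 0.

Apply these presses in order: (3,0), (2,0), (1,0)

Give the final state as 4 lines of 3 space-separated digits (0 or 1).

Answer: 1 1 0
0 0 1
1 1 1
0 1 1

Derivation:
After press 1 at (3,0):
0 1 0
0 1 1
1 0 1
1 1 1

After press 2 at (2,0):
0 1 0
1 1 1
0 1 1
0 1 1

After press 3 at (1,0):
1 1 0
0 0 1
1 1 1
0 1 1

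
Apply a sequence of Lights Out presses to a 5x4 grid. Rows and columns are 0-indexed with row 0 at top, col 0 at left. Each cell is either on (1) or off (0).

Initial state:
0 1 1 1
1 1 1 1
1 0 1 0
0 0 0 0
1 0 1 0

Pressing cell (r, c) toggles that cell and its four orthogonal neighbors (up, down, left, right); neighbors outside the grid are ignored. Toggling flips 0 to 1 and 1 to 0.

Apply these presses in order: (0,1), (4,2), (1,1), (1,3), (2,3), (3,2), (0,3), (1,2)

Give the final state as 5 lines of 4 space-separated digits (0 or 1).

Answer: 1 1 0 1
0 0 0 1
1 1 0 0
0 1 0 0
1 1 1 1

Derivation:
After press 1 at (0,1):
1 0 0 1
1 0 1 1
1 0 1 0
0 0 0 0
1 0 1 0

After press 2 at (4,2):
1 0 0 1
1 0 1 1
1 0 1 0
0 0 1 0
1 1 0 1

After press 3 at (1,1):
1 1 0 1
0 1 0 1
1 1 1 0
0 0 1 0
1 1 0 1

After press 4 at (1,3):
1 1 0 0
0 1 1 0
1 1 1 1
0 0 1 0
1 1 0 1

After press 5 at (2,3):
1 1 0 0
0 1 1 1
1 1 0 0
0 0 1 1
1 1 0 1

After press 6 at (3,2):
1 1 0 0
0 1 1 1
1 1 1 0
0 1 0 0
1 1 1 1

After press 7 at (0,3):
1 1 1 1
0 1 1 0
1 1 1 0
0 1 0 0
1 1 1 1

After press 8 at (1,2):
1 1 0 1
0 0 0 1
1 1 0 0
0 1 0 0
1 1 1 1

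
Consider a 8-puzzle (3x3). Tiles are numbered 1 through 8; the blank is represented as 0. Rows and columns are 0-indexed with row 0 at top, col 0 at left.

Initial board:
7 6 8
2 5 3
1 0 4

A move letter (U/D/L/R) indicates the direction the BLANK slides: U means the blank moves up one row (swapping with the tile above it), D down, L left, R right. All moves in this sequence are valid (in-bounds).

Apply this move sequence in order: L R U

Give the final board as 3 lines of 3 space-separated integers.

Answer: 7 6 8
2 0 3
1 5 4

Derivation:
After move 1 (L):
7 6 8
2 5 3
0 1 4

After move 2 (R):
7 6 8
2 5 3
1 0 4

After move 3 (U):
7 6 8
2 0 3
1 5 4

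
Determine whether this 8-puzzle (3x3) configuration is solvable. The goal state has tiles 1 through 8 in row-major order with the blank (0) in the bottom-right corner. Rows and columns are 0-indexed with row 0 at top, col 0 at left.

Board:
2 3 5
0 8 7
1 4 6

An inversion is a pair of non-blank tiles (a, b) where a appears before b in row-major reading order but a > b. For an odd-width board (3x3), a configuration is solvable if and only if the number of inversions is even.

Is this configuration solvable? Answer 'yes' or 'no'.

Inversions (pairs i<j in row-major order where tile[i] > tile[j] > 0): 11
11 is odd, so the puzzle is not solvable.

Answer: no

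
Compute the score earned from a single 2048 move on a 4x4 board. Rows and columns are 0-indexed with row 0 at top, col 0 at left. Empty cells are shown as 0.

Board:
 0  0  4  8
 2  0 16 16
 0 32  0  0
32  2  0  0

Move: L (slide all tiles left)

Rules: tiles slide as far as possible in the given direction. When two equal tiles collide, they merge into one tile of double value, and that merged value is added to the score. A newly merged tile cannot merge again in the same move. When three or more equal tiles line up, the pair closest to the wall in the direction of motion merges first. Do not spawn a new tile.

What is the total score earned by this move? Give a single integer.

Answer: 32

Derivation:
Slide left:
row 0: [0, 0, 4, 8] -> [4, 8, 0, 0]  score +0 (running 0)
row 1: [2, 0, 16, 16] -> [2, 32, 0, 0]  score +32 (running 32)
row 2: [0, 32, 0, 0] -> [32, 0, 0, 0]  score +0 (running 32)
row 3: [32, 2, 0, 0] -> [32, 2, 0, 0]  score +0 (running 32)
Board after move:
 4  8  0  0
 2 32  0  0
32  0  0  0
32  2  0  0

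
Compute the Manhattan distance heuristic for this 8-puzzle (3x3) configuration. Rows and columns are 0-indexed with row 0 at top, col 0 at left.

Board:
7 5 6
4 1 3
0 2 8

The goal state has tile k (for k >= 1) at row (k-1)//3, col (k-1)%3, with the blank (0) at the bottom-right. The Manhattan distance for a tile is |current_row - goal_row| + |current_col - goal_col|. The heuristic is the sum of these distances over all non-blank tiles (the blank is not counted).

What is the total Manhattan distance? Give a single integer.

Answer: 10

Derivation:
Tile 7: (0,0)->(2,0) = 2
Tile 5: (0,1)->(1,1) = 1
Tile 6: (0,2)->(1,2) = 1
Tile 4: (1,0)->(1,0) = 0
Tile 1: (1,1)->(0,0) = 2
Tile 3: (1,2)->(0,2) = 1
Tile 2: (2,1)->(0,1) = 2
Tile 8: (2,2)->(2,1) = 1
Sum: 2 + 1 + 1 + 0 + 2 + 1 + 2 + 1 = 10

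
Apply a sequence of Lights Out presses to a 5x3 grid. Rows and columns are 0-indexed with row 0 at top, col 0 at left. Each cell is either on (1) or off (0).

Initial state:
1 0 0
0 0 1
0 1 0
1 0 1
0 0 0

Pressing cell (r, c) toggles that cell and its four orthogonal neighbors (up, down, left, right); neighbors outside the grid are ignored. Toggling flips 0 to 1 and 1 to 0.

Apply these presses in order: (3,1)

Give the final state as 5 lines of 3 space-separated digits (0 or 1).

Answer: 1 0 0
0 0 1
0 0 0
0 1 0
0 1 0

Derivation:
After press 1 at (3,1):
1 0 0
0 0 1
0 0 0
0 1 0
0 1 0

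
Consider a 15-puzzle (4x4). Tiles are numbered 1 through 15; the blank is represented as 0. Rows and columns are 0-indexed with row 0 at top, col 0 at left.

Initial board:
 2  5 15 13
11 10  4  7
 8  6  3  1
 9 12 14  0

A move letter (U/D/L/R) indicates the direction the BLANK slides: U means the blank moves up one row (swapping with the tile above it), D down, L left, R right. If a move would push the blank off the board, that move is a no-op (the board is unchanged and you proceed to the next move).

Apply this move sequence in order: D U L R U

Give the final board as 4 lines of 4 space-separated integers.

Answer:  2  5 15 13
11 10  4  0
 8  6  3  7
 9 12 14  1

Derivation:
After move 1 (D):
 2  5 15 13
11 10  4  7
 8  6  3  1
 9 12 14  0

After move 2 (U):
 2  5 15 13
11 10  4  7
 8  6  3  0
 9 12 14  1

After move 3 (L):
 2  5 15 13
11 10  4  7
 8  6  0  3
 9 12 14  1

After move 4 (R):
 2  5 15 13
11 10  4  7
 8  6  3  0
 9 12 14  1

After move 5 (U):
 2  5 15 13
11 10  4  0
 8  6  3  7
 9 12 14  1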